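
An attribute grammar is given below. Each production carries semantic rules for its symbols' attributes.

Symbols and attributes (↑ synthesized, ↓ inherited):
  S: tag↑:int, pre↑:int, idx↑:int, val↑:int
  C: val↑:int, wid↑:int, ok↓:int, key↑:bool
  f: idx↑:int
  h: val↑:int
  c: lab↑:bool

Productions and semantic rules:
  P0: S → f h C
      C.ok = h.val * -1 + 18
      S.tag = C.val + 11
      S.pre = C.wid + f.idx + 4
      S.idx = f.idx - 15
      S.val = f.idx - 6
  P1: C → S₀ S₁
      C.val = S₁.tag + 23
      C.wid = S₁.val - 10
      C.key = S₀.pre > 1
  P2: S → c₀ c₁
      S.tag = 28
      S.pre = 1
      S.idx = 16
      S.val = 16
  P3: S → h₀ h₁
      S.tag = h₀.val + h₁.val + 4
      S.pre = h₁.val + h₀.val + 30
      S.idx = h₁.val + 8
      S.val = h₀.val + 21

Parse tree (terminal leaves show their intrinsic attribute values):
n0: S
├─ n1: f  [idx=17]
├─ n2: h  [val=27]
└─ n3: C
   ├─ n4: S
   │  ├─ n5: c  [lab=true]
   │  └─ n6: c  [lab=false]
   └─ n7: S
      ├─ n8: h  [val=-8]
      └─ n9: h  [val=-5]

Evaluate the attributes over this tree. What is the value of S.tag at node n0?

1. n1.idx = 17  [terminal]
2. n2.val = 27  [terminal]
3. n3.ok = -9  [h.val * -1 + 18]
4. n5.lab = true  [terminal]
5. n6.lab = false  [terminal]
6. n4.tag = 28  [28]
7. n4.pre = 1  [1]
8. n4.idx = 16  [16]
9. n4.val = 16  [16]
10. n8.val = -8  [terminal]
11. n9.val = -5  [terminal]
12. n7.tag = -9  [h₀.val + h₁.val + 4]
13. n7.pre = 17  [h₁.val + h₀.val + 30]
14. n7.idx = 3  [h₁.val + 8]
15. n7.val = 13  [h₀.val + 21]
16. n3.val = 14  [S₁.tag + 23]
17. n3.wid = 3  [S₁.val - 10]
18. n3.key = false  [S₀.pre > 1]
19. n0.tag = 25  [C.val + 11]
20. n0.pre = 24  [C.wid + f.idx + 4]
21. n0.idx = 2  [f.idx - 15]
22. n0.val = 11  [f.idx - 6]

25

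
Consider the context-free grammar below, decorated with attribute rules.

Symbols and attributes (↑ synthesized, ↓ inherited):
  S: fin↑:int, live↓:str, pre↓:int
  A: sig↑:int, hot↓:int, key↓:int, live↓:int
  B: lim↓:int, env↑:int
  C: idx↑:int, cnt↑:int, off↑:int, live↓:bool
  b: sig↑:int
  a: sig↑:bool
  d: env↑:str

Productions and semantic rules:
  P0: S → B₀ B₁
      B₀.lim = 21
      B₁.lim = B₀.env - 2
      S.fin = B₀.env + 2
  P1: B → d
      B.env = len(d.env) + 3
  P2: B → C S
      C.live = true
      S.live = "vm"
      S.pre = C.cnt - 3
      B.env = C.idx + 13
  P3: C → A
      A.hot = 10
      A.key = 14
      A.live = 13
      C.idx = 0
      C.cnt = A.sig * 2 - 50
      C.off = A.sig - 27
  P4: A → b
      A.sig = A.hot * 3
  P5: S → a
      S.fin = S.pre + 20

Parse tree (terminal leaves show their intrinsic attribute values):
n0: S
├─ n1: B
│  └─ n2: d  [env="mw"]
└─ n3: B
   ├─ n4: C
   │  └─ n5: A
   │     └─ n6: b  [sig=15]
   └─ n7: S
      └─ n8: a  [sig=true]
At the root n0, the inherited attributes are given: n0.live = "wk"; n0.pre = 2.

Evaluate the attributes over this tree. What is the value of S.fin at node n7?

27

1. n0.live = "wk"  [given at root]
2. n0.pre = 2  [given at root]
3. n1.lim = 21  [21]
4. n2.env = "mw"  [terminal]
5. n1.env = 5  [len(d.env) + 3]
6. n3.lim = 3  [B₀.env - 2]
7. n4.live = true  [true]
8. n5.hot = 10  [10]
9. n5.key = 14  [14]
10. n5.live = 13  [13]
11. n6.sig = 15  [terminal]
12. n5.sig = 30  [A.hot * 3]
13. n4.idx = 0  [0]
14. n4.cnt = 10  [A.sig * 2 - 50]
15. n4.off = 3  [A.sig - 27]
16. n7.live = "vm"  ["vm"]
17. n7.pre = 7  [C.cnt - 3]
18. n8.sig = true  [terminal]
19. n7.fin = 27  [S.pre + 20]
20. n3.env = 13  [C.idx + 13]
21. n0.fin = 7  [B₀.env + 2]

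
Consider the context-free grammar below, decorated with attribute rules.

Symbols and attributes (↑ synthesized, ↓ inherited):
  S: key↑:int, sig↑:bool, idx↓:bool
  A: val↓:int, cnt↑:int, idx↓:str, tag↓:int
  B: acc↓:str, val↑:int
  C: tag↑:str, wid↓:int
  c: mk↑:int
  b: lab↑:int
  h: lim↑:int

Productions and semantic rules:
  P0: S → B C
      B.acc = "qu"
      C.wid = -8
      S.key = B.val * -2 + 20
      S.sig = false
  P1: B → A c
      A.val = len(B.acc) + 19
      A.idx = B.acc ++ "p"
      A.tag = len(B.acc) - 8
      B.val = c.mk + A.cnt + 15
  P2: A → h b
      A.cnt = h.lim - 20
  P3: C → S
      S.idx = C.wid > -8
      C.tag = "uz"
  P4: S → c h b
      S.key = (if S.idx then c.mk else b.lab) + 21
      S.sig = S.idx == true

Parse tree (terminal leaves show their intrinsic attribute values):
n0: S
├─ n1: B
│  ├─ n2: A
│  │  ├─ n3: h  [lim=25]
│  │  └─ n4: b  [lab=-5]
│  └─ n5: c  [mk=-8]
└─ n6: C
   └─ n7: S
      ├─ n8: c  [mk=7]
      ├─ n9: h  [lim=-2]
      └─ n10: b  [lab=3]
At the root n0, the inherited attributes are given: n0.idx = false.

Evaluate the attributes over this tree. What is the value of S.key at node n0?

1. n0.idx = false  [given at root]
2. n1.acc = "qu"  ["qu"]
3. n2.val = 21  [len(B.acc) + 19]
4. n2.idx = "qup"  [B.acc ++ "p"]
5. n2.tag = -6  [len(B.acc) - 8]
6. n3.lim = 25  [terminal]
7. n4.lab = -5  [terminal]
8. n2.cnt = 5  [h.lim - 20]
9. n5.mk = -8  [terminal]
10. n1.val = 12  [c.mk + A.cnt + 15]
11. n6.wid = -8  [-8]
12. n7.idx = false  [C.wid > -8]
13. n8.mk = 7  [terminal]
14. n9.lim = -2  [terminal]
15. n10.lab = 3  [terminal]
16. n7.key = 24  [(if S.idx then c.mk else b.lab) + 21]
17. n7.sig = false  [S.idx == true]
18. n6.tag = "uz"  ["uz"]
19. n0.key = -4  [B.val * -2 + 20]
20. n0.sig = false  [false]

-4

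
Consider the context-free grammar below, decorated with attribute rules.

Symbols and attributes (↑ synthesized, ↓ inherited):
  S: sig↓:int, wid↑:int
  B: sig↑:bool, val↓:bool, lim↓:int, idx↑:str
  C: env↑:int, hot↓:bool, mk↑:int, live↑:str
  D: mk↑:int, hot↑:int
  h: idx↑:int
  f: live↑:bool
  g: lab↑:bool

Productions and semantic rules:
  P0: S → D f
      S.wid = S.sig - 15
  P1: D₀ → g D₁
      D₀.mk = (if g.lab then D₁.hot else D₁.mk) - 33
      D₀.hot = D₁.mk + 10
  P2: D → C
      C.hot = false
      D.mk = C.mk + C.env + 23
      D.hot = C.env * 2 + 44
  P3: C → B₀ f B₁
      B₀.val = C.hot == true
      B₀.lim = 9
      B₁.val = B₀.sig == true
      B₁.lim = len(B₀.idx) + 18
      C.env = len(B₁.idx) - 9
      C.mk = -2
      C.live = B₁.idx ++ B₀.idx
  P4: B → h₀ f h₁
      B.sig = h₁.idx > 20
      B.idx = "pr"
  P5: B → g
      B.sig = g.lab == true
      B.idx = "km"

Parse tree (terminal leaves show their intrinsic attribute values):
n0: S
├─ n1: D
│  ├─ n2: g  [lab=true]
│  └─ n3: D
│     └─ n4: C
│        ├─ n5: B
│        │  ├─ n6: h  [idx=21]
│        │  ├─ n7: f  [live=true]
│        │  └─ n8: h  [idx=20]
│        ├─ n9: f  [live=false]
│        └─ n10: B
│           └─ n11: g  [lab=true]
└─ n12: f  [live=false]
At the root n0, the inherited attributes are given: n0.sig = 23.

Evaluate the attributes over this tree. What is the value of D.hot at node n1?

1. n0.sig = 23  [given at root]
2. n2.lab = true  [terminal]
3. n4.hot = false  [false]
4. n5.val = false  [C.hot == true]
5. n5.lim = 9  [9]
6. n6.idx = 21  [terminal]
7. n7.live = true  [terminal]
8. n8.idx = 20  [terminal]
9. n5.sig = false  [h₁.idx > 20]
10. n5.idx = "pr"  ["pr"]
11. n9.live = false  [terminal]
12. n10.val = false  [B₀.sig == true]
13. n10.lim = 20  [len(B₀.idx) + 18]
14. n11.lab = true  [terminal]
15. n10.sig = true  [g.lab == true]
16. n10.idx = "km"  ["km"]
17. n4.env = -7  [len(B₁.idx) - 9]
18. n4.mk = -2  [-2]
19. n4.live = "kmpr"  [B₁.idx ++ B₀.idx]
20. n3.mk = 14  [C.mk + C.env + 23]
21. n3.hot = 30  [C.env * 2 + 44]
22. n1.mk = -3  [(if g.lab then D₁.hot else D₁.mk) - 33]
23. n1.hot = 24  [D₁.mk + 10]
24. n12.live = false  [terminal]
25. n0.wid = 8  [S.sig - 15]

24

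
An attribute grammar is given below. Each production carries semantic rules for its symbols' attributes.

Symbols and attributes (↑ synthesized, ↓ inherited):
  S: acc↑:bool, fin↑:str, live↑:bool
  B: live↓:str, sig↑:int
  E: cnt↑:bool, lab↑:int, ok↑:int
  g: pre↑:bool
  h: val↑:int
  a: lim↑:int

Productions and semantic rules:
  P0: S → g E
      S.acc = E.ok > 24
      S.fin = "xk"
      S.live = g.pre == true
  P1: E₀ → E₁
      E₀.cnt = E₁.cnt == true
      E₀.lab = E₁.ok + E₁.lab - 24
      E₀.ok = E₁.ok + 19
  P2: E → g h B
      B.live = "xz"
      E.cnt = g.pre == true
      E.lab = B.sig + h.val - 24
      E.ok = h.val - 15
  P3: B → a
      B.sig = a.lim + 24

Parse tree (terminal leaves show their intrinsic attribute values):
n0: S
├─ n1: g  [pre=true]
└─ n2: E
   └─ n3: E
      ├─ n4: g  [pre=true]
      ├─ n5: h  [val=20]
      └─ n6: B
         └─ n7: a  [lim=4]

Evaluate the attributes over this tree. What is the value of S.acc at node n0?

1. n1.pre = true  [terminal]
2. n4.pre = true  [terminal]
3. n5.val = 20  [terminal]
4. n6.live = "xz"  ["xz"]
5. n7.lim = 4  [terminal]
6. n6.sig = 28  [a.lim + 24]
7. n3.cnt = true  [g.pre == true]
8. n3.lab = 24  [B.sig + h.val - 24]
9. n3.ok = 5  [h.val - 15]
10. n2.cnt = true  [E₁.cnt == true]
11. n2.lab = 5  [E₁.ok + E₁.lab - 24]
12. n2.ok = 24  [E₁.ok + 19]
13. n0.acc = false  [E.ok > 24]
14. n0.fin = "xk"  ["xk"]
15. n0.live = true  [g.pre == true]

false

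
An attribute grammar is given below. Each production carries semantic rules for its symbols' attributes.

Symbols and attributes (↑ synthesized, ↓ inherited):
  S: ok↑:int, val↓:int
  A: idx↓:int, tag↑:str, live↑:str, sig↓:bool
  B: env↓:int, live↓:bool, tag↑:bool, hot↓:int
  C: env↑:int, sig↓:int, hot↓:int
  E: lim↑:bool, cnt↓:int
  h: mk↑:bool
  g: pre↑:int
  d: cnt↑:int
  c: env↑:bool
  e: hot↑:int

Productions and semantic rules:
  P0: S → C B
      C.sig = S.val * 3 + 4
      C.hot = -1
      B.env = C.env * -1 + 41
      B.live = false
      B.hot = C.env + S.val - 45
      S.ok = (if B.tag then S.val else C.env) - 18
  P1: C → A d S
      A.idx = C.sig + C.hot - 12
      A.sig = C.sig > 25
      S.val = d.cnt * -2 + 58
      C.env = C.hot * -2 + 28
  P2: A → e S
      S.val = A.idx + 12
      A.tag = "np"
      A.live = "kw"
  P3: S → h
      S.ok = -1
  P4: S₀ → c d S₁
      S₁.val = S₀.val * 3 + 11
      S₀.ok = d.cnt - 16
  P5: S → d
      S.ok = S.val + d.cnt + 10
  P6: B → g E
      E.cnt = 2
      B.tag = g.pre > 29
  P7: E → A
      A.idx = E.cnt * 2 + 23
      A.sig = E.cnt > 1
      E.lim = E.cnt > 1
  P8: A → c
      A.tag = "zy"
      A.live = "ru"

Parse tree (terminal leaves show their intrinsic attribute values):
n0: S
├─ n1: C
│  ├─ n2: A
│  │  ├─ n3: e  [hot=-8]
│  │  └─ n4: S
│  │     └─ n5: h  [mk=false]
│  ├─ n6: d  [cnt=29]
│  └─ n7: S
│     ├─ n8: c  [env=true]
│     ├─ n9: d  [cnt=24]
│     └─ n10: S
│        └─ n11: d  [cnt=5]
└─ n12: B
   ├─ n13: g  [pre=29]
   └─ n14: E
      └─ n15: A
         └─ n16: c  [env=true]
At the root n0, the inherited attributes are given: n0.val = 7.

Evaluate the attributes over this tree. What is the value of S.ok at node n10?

26

1. n0.val = 7  [given at root]
2. n1.sig = 25  [S.val * 3 + 4]
3. n1.hot = -1  [-1]
4. n2.idx = 12  [C.sig + C.hot - 12]
5. n2.sig = false  [C.sig > 25]
6. n3.hot = -8  [terminal]
7. n4.val = 24  [A.idx + 12]
8. n5.mk = false  [terminal]
9. n4.ok = -1  [-1]
10. n2.tag = "np"  ["np"]
11. n2.live = "kw"  ["kw"]
12. n6.cnt = 29  [terminal]
13. n7.val = 0  [d.cnt * -2 + 58]
14. n8.env = true  [terminal]
15. n9.cnt = 24  [terminal]
16. n10.val = 11  [S₀.val * 3 + 11]
17. n11.cnt = 5  [terminal]
18. n10.ok = 26  [S.val + d.cnt + 10]
19. n7.ok = 8  [d.cnt - 16]
20. n1.env = 30  [C.hot * -2 + 28]
21. n12.env = 11  [C.env * -1 + 41]
22. n12.live = false  [false]
23. n12.hot = -8  [C.env + S.val - 45]
24. n13.pre = 29  [terminal]
25. n14.cnt = 2  [2]
26. n15.idx = 27  [E.cnt * 2 + 23]
27. n15.sig = true  [E.cnt > 1]
28. n16.env = true  [terminal]
29. n15.tag = "zy"  ["zy"]
30. n15.live = "ru"  ["ru"]
31. n14.lim = true  [E.cnt > 1]
32. n12.tag = false  [g.pre > 29]
33. n0.ok = 12  [(if B.tag then S.val else C.env) - 18]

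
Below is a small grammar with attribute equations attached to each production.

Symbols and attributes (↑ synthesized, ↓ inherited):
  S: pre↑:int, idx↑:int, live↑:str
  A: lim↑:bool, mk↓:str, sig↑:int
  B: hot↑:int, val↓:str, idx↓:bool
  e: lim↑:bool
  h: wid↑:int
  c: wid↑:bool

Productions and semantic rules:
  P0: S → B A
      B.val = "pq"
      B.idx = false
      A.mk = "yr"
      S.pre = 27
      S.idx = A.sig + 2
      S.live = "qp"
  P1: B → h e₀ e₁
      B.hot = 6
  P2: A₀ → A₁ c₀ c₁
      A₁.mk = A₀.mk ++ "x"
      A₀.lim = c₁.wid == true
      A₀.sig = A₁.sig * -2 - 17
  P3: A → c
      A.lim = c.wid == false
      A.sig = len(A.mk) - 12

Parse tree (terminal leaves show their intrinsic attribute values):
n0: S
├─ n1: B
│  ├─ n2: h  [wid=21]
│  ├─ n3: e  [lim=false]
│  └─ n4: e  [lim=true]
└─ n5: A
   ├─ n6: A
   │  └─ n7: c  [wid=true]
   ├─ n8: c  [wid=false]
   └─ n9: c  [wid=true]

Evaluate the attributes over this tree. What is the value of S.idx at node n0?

1. n1.val = "pq"  ["pq"]
2. n1.idx = false  [false]
3. n2.wid = 21  [terminal]
4. n3.lim = false  [terminal]
5. n4.lim = true  [terminal]
6. n1.hot = 6  [6]
7. n5.mk = "yr"  ["yr"]
8. n6.mk = "yrx"  [A₀.mk ++ "x"]
9. n7.wid = true  [terminal]
10. n6.lim = false  [c.wid == false]
11. n6.sig = -9  [len(A.mk) - 12]
12. n8.wid = false  [terminal]
13. n9.wid = true  [terminal]
14. n5.lim = true  [c₁.wid == true]
15. n5.sig = 1  [A₁.sig * -2 - 17]
16. n0.pre = 27  [27]
17. n0.idx = 3  [A.sig + 2]
18. n0.live = "qp"  ["qp"]

3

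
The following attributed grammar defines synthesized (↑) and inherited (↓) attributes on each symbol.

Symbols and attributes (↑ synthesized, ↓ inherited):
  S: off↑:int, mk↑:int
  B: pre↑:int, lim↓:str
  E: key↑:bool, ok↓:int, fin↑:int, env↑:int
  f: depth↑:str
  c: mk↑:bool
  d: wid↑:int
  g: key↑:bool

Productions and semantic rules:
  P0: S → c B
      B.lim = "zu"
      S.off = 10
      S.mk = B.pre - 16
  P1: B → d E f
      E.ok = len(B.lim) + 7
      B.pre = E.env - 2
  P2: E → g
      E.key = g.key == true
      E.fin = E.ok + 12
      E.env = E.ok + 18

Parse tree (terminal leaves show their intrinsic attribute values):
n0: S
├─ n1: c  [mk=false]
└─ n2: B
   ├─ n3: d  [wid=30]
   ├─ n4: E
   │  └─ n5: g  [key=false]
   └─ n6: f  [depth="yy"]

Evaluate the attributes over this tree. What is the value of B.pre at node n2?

25

1. n1.mk = false  [terminal]
2. n2.lim = "zu"  ["zu"]
3. n3.wid = 30  [terminal]
4. n4.ok = 9  [len(B.lim) + 7]
5. n5.key = false  [terminal]
6. n4.key = false  [g.key == true]
7. n4.fin = 21  [E.ok + 12]
8. n4.env = 27  [E.ok + 18]
9. n6.depth = "yy"  [terminal]
10. n2.pre = 25  [E.env - 2]
11. n0.off = 10  [10]
12. n0.mk = 9  [B.pre - 16]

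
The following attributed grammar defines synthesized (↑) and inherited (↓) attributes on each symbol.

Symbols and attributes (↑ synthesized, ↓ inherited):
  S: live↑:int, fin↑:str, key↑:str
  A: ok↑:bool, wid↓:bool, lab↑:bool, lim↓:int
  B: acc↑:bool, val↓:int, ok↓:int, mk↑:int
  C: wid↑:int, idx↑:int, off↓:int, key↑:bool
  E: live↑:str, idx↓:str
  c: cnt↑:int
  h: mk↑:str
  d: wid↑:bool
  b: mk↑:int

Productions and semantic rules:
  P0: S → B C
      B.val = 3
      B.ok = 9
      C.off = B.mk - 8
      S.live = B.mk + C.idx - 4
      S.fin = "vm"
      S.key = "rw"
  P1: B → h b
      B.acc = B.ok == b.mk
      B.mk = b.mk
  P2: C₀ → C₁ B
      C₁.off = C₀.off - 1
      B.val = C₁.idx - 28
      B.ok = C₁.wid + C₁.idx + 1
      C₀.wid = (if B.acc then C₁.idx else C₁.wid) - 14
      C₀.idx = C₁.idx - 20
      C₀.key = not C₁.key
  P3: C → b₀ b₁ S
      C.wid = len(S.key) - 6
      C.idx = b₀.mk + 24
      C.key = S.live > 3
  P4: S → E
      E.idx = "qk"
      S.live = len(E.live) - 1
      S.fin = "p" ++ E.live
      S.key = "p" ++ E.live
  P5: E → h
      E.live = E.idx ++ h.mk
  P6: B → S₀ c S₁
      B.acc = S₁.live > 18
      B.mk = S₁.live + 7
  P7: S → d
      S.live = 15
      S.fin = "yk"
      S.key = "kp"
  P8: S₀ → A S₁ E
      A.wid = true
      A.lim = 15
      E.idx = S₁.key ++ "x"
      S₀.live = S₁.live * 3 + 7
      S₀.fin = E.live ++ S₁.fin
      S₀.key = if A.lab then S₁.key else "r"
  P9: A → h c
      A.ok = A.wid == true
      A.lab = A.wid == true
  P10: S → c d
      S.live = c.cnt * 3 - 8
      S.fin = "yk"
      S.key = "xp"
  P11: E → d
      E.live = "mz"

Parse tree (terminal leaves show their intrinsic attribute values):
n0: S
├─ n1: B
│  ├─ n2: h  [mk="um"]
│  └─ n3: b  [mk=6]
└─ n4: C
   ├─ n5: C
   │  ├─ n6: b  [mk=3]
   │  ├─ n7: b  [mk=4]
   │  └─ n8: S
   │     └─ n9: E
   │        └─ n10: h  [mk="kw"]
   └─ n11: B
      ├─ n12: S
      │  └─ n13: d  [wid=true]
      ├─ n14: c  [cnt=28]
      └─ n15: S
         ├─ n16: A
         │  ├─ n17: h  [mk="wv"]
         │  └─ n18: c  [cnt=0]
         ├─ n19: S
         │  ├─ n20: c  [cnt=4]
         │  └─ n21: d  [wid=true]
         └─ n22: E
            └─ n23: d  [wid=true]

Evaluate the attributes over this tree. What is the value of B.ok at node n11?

27

1. n1.val = 3  [3]
2. n1.ok = 9  [9]
3. n2.mk = "um"  [terminal]
4. n3.mk = 6  [terminal]
5. n1.acc = false  [B.ok == b.mk]
6. n1.mk = 6  [b.mk]
7. n4.off = -2  [B.mk - 8]
8. n5.off = -3  [C₀.off - 1]
9. n6.mk = 3  [terminal]
10. n7.mk = 4  [terminal]
11. n9.idx = "qk"  ["qk"]
12. n10.mk = "kw"  [terminal]
13. n9.live = "qkkw"  [E.idx ++ h.mk]
14. n8.live = 3  [len(E.live) - 1]
15. n8.fin = "pqkkw"  ["p" ++ E.live]
16. n8.key = "pqkkw"  ["p" ++ E.live]
17. n5.wid = -1  [len(S.key) - 6]
18. n5.idx = 27  [b₀.mk + 24]
19. n5.key = false  [S.live > 3]
20. n11.val = -1  [C₁.idx - 28]
21. n11.ok = 27  [C₁.wid + C₁.idx + 1]
22. n13.wid = true  [terminal]
23. n12.live = 15  [15]
24. n12.fin = "yk"  ["yk"]
25. n12.key = "kp"  ["kp"]
26. n14.cnt = 28  [terminal]
27. n16.wid = true  [true]
28. n16.lim = 15  [15]
29. n17.mk = "wv"  [terminal]
30. n18.cnt = 0  [terminal]
31. n16.ok = true  [A.wid == true]
32. n16.lab = true  [A.wid == true]
33. n20.cnt = 4  [terminal]
34. n21.wid = true  [terminal]
35. n19.live = 4  [c.cnt * 3 - 8]
36. n19.fin = "yk"  ["yk"]
37. n19.key = "xp"  ["xp"]
38. n22.idx = "xpx"  [S₁.key ++ "x"]
39. n23.wid = true  [terminal]
40. n22.live = "mz"  ["mz"]
41. n15.live = 19  [S₁.live * 3 + 7]
42. n15.fin = "mzyk"  [E.live ++ S₁.fin]
43. n15.key = "xp"  [if A.lab then S₁.key else "r"]
44. n11.acc = true  [S₁.live > 18]
45. n11.mk = 26  [S₁.live + 7]
46. n4.wid = 13  [(if B.acc then C₁.idx else C₁.wid) - 14]
47. n4.idx = 7  [C₁.idx - 20]
48. n4.key = true  [not C₁.key]
49. n0.live = 9  [B.mk + C.idx - 4]
50. n0.fin = "vm"  ["vm"]
51. n0.key = "rw"  ["rw"]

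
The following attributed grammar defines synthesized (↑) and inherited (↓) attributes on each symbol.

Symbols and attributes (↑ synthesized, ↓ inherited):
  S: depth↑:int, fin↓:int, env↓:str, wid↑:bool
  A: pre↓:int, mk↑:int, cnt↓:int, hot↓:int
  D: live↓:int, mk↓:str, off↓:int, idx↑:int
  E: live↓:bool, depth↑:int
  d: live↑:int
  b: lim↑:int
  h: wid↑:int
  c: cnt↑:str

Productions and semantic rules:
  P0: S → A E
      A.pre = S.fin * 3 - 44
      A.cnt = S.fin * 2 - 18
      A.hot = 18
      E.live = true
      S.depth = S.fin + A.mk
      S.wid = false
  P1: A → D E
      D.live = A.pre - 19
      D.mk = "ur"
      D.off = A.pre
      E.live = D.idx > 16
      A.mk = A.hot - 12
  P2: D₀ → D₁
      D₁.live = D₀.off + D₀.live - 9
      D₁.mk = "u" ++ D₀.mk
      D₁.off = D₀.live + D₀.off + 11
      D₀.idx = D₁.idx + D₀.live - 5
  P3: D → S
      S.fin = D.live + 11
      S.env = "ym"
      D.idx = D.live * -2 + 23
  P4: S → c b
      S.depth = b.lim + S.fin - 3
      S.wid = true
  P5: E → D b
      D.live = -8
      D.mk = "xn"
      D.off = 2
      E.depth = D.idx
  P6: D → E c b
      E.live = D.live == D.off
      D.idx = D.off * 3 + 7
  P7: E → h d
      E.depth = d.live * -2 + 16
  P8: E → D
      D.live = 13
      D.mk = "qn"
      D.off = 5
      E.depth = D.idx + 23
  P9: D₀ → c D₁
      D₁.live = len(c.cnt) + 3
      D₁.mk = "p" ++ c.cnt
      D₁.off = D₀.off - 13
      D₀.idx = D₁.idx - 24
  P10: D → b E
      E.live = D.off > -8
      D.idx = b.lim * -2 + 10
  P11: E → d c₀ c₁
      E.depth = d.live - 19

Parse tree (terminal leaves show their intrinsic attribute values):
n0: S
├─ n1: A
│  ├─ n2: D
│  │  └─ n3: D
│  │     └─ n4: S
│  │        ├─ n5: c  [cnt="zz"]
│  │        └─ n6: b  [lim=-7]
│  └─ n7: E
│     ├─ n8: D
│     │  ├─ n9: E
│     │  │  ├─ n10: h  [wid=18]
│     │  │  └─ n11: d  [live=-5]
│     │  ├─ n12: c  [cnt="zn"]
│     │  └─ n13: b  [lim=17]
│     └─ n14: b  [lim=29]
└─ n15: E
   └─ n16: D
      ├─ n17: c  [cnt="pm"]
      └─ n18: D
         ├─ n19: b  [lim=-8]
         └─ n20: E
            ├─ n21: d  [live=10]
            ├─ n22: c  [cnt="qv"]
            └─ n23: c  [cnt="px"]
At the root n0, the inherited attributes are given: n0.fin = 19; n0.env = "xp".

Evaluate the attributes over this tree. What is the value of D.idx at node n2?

1. n0.fin = 19  [given at root]
2. n0.env = "xp"  [given at root]
3. n1.pre = 13  [S.fin * 3 - 44]
4. n1.cnt = 20  [S.fin * 2 - 18]
5. n1.hot = 18  [18]
6. n2.live = -6  [A.pre - 19]
7. n2.mk = "ur"  ["ur"]
8. n2.off = 13  [A.pre]
9. n3.live = -2  [D₀.off + D₀.live - 9]
10. n3.mk = "uur"  ["u" ++ D₀.mk]
11. n3.off = 18  [D₀.live + D₀.off + 11]
12. n4.fin = 9  [D.live + 11]
13. n4.env = "ym"  ["ym"]
14. n5.cnt = "zz"  [terminal]
15. n6.lim = -7  [terminal]
16. n4.depth = -1  [b.lim + S.fin - 3]
17. n4.wid = true  [true]
18. n3.idx = 27  [D.live * -2 + 23]
19. n2.idx = 16  [D₁.idx + D₀.live - 5]
20. n7.live = false  [D.idx > 16]
21. n8.live = -8  [-8]
22. n8.mk = "xn"  ["xn"]
23. n8.off = 2  [2]
24. n9.live = false  [D.live == D.off]
25. n10.wid = 18  [terminal]
26. n11.live = -5  [terminal]
27. n9.depth = 26  [d.live * -2 + 16]
28. n12.cnt = "zn"  [terminal]
29. n13.lim = 17  [terminal]
30. n8.idx = 13  [D.off * 3 + 7]
31. n14.lim = 29  [terminal]
32. n7.depth = 13  [D.idx]
33. n1.mk = 6  [A.hot - 12]
34. n15.live = true  [true]
35. n16.live = 13  [13]
36. n16.mk = "qn"  ["qn"]
37. n16.off = 5  [5]
38. n17.cnt = "pm"  [terminal]
39. n18.live = 5  [len(c.cnt) + 3]
40. n18.mk = "ppm"  ["p" ++ c.cnt]
41. n18.off = -8  [D₀.off - 13]
42. n19.lim = -8  [terminal]
43. n20.live = false  [D.off > -8]
44. n21.live = 10  [terminal]
45. n22.cnt = "qv"  [terminal]
46. n23.cnt = "px"  [terminal]
47. n20.depth = -9  [d.live - 19]
48. n18.idx = 26  [b.lim * -2 + 10]
49. n16.idx = 2  [D₁.idx - 24]
50. n15.depth = 25  [D.idx + 23]
51. n0.depth = 25  [S.fin + A.mk]
52. n0.wid = false  [false]

16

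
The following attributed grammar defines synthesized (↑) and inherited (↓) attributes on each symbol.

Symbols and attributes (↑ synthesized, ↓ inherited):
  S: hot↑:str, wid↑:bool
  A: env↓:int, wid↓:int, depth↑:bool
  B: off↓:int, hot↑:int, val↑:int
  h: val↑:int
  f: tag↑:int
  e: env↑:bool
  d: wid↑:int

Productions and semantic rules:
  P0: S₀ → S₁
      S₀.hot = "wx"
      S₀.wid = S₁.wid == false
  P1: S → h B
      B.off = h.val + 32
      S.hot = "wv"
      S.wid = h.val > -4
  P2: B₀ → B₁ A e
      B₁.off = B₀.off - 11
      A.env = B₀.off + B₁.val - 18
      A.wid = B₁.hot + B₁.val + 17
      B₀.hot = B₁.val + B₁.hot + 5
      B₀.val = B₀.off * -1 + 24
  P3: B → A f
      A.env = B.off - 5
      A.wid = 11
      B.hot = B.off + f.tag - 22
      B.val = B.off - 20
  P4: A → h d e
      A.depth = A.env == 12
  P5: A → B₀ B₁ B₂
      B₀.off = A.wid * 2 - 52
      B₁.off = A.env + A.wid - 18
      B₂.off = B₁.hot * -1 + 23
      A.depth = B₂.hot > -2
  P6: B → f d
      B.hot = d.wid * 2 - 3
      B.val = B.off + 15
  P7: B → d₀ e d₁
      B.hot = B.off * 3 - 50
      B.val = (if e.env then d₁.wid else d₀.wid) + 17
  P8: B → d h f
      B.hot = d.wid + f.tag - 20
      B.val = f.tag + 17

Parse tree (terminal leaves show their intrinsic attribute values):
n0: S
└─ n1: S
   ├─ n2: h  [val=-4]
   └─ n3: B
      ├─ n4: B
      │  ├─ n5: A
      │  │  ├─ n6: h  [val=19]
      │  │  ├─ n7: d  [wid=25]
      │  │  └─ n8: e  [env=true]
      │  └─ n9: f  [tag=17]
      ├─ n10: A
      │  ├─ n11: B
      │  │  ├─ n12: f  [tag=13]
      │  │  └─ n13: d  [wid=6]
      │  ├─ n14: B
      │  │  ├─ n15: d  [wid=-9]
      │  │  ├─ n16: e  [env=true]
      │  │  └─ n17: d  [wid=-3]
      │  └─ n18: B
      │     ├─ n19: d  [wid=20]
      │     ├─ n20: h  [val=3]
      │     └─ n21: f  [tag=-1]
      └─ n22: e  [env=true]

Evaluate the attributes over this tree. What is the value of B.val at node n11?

1. n2.val = -4  [terminal]
2. n3.off = 28  [h.val + 32]
3. n4.off = 17  [B₀.off - 11]
4. n5.env = 12  [B.off - 5]
5. n5.wid = 11  [11]
6. n6.val = 19  [terminal]
7. n7.wid = 25  [terminal]
8. n8.env = true  [terminal]
9. n5.depth = true  [A.env == 12]
10. n9.tag = 17  [terminal]
11. n4.hot = 12  [B.off + f.tag - 22]
12. n4.val = -3  [B.off - 20]
13. n10.env = 7  [B₀.off + B₁.val - 18]
14. n10.wid = 26  [B₁.hot + B₁.val + 17]
15. n11.off = 0  [A.wid * 2 - 52]
16. n12.tag = 13  [terminal]
17. n13.wid = 6  [terminal]
18. n11.hot = 9  [d.wid * 2 - 3]
19. n11.val = 15  [B.off + 15]
20. n14.off = 15  [A.env + A.wid - 18]
21. n15.wid = -9  [terminal]
22. n16.env = true  [terminal]
23. n17.wid = -3  [terminal]
24. n14.hot = -5  [B.off * 3 - 50]
25. n14.val = 14  [(if e.env then d₁.wid else d₀.wid) + 17]
26. n18.off = 28  [B₁.hot * -1 + 23]
27. n19.wid = 20  [terminal]
28. n20.val = 3  [terminal]
29. n21.tag = -1  [terminal]
30. n18.hot = -1  [d.wid + f.tag - 20]
31. n18.val = 16  [f.tag + 17]
32. n10.depth = true  [B₂.hot > -2]
33. n22.env = true  [terminal]
34. n3.hot = 14  [B₁.val + B₁.hot + 5]
35. n3.val = -4  [B₀.off * -1 + 24]
36. n1.hot = "wv"  ["wv"]
37. n1.wid = false  [h.val > -4]
38. n0.hot = "wx"  ["wx"]
39. n0.wid = true  [S₁.wid == false]

15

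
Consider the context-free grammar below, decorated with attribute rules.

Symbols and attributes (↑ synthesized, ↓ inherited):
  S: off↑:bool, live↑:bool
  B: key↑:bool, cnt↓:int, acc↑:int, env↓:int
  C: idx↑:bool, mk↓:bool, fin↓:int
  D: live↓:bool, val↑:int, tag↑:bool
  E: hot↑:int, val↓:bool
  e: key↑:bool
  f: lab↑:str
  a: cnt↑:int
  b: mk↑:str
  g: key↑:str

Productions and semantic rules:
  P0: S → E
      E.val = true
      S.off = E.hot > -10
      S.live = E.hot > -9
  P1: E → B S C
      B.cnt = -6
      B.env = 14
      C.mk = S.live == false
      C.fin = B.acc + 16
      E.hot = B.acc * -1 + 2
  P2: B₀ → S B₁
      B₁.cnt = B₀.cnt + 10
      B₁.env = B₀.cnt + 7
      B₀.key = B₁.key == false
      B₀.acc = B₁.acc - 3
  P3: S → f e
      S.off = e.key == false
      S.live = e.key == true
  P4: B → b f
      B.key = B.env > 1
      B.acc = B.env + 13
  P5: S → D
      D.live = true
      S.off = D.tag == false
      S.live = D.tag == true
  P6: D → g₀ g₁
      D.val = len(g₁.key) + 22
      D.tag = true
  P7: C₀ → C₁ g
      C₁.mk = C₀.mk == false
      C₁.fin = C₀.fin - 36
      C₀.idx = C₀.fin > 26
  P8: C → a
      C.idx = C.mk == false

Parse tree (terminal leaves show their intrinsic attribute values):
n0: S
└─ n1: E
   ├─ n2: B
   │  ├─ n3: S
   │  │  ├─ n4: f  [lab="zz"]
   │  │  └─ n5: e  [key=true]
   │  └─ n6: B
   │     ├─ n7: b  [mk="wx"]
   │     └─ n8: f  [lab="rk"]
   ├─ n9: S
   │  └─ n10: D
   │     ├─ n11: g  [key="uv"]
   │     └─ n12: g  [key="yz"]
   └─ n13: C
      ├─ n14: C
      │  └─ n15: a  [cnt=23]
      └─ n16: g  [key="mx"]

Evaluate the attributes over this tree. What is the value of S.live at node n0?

false

1. n1.val = true  [true]
2. n2.cnt = -6  [-6]
3. n2.env = 14  [14]
4. n4.lab = "zz"  [terminal]
5. n5.key = true  [terminal]
6. n3.off = false  [e.key == false]
7. n3.live = true  [e.key == true]
8. n6.cnt = 4  [B₀.cnt + 10]
9. n6.env = 1  [B₀.cnt + 7]
10. n7.mk = "wx"  [terminal]
11. n8.lab = "rk"  [terminal]
12. n6.key = false  [B.env > 1]
13. n6.acc = 14  [B.env + 13]
14. n2.key = true  [B₁.key == false]
15. n2.acc = 11  [B₁.acc - 3]
16. n10.live = true  [true]
17. n11.key = "uv"  [terminal]
18. n12.key = "yz"  [terminal]
19. n10.val = 24  [len(g₁.key) + 22]
20. n10.tag = true  [true]
21. n9.off = false  [D.tag == false]
22. n9.live = true  [D.tag == true]
23. n13.mk = false  [S.live == false]
24. n13.fin = 27  [B.acc + 16]
25. n14.mk = true  [C₀.mk == false]
26. n14.fin = -9  [C₀.fin - 36]
27. n15.cnt = 23  [terminal]
28. n14.idx = false  [C.mk == false]
29. n16.key = "mx"  [terminal]
30. n13.idx = true  [C₀.fin > 26]
31. n1.hot = -9  [B.acc * -1 + 2]
32. n0.off = true  [E.hot > -10]
33. n0.live = false  [E.hot > -9]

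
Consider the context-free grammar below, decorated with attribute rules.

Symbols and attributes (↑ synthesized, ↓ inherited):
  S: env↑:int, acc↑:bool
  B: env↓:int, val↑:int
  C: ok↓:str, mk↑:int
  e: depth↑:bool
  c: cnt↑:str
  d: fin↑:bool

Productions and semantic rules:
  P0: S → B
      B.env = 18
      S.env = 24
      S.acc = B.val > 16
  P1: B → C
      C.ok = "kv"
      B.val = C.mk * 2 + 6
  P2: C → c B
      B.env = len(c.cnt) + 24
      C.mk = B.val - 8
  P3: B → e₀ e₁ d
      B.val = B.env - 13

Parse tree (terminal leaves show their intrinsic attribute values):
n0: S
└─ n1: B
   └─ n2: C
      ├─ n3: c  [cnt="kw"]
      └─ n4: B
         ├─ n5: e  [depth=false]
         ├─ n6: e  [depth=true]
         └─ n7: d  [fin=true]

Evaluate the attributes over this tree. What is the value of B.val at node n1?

16

1. n1.env = 18  [18]
2. n2.ok = "kv"  ["kv"]
3. n3.cnt = "kw"  [terminal]
4. n4.env = 26  [len(c.cnt) + 24]
5. n5.depth = false  [terminal]
6. n6.depth = true  [terminal]
7. n7.fin = true  [terminal]
8. n4.val = 13  [B.env - 13]
9. n2.mk = 5  [B.val - 8]
10. n1.val = 16  [C.mk * 2 + 6]
11. n0.env = 24  [24]
12. n0.acc = false  [B.val > 16]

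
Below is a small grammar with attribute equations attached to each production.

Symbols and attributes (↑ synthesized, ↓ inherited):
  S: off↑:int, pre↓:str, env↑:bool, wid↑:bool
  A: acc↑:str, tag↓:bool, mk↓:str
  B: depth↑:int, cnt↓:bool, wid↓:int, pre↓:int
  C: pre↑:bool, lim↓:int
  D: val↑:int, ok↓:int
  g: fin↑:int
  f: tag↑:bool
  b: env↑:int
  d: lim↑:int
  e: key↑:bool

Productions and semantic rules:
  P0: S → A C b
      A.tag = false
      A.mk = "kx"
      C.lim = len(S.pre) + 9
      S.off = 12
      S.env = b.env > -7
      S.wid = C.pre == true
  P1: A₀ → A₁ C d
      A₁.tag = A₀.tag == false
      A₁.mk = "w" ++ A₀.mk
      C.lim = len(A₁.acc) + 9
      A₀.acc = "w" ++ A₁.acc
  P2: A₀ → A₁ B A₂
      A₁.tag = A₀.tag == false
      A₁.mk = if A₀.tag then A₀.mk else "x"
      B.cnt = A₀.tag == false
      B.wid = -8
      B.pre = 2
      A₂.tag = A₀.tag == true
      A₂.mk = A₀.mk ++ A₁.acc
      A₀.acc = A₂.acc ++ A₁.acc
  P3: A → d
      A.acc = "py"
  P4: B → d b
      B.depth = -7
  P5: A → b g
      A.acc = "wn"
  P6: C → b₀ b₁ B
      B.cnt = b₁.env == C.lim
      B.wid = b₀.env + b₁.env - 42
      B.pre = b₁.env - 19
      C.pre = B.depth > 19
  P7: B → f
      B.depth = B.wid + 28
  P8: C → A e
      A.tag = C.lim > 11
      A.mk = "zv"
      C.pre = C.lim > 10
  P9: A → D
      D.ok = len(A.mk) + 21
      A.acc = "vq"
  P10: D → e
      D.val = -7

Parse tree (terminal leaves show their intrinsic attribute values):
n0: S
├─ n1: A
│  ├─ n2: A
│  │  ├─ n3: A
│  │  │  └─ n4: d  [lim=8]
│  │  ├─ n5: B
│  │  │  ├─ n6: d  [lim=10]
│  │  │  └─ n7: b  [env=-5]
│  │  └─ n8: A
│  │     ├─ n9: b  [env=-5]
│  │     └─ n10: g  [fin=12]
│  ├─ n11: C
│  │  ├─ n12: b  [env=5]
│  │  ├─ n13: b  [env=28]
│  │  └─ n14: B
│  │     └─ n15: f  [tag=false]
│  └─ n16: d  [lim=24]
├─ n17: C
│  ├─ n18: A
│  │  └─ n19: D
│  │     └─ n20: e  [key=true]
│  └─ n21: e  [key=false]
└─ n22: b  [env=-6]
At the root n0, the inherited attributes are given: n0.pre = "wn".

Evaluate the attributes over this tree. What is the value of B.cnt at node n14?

false

1. n0.pre = "wn"  [given at root]
2. n1.tag = false  [false]
3. n1.mk = "kx"  ["kx"]
4. n2.tag = true  [A₀.tag == false]
5. n2.mk = "wkx"  ["w" ++ A₀.mk]
6. n3.tag = false  [A₀.tag == false]
7. n3.mk = "wkx"  [if A₀.tag then A₀.mk else "x"]
8. n4.lim = 8  [terminal]
9. n3.acc = "py"  ["py"]
10. n5.cnt = false  [A₀.tag == false]
11. n5.wid = -8  [-8]
12. n5.pre = 2  [2]
13. n6.lim = 10  [terminal]
14. n7.env = -5  [terminal]
15. n5.depth = -7  [-7]
16. n8.tag = true  [A₀.tag == true]
17. n8.mk = "wkxpy"  [A₀.mk ++ A₁.acc]
18. n9.env = -5  [terminal]
19. n10.fin = 12  [terminal]
20. n8.acc = "wn"  ["wn"]
21. n2.acc = "wnpy"  [A₂.acc ++ A₁.acc]
22. n11.lim = 13  [len(A₁.acc) + 9]
23. n12.env = 5  [terminal]
24. n13.env = 28  [terminal]
25. n14.cnt = false  [b₁.env == C.lim]
26. n14.wid = -9  [b₀.env + b₁.env - 42]
27. n14.pre = 9  [b₁.env - 19]
28. n15.tag = false  [terminal]
29. n14.depth = 19  [B.wid + 28]
30. n11.pre = false  [B.depth > 19]
31. n16.lim = 24  [terminal]
32. n1.acc = "wwnpy"  ["w" ++ A₁.acc]
33. n17.lim = 11  [len(S.pre) + 9]
34. n18.tag = false  [C.lim > 11]
35. n18.mk = "zv"  ["zv"]
36. n19.ok = 23  [len(A.mk) + 21]
37. n20.key = true  [terminal]
38. n19.val = -7  [-7]
39. n18.acc = "vq"  ["vq"]
40. n21.key = false  [terminal]
41. n17.pre = true  [C.lim > 10]
42. n22.env = -6  [terminal]
43. n0.off = 12  [12]
44. n0.env = true  [b.env > -7]
45. n0.wid = true  [C.pre == true]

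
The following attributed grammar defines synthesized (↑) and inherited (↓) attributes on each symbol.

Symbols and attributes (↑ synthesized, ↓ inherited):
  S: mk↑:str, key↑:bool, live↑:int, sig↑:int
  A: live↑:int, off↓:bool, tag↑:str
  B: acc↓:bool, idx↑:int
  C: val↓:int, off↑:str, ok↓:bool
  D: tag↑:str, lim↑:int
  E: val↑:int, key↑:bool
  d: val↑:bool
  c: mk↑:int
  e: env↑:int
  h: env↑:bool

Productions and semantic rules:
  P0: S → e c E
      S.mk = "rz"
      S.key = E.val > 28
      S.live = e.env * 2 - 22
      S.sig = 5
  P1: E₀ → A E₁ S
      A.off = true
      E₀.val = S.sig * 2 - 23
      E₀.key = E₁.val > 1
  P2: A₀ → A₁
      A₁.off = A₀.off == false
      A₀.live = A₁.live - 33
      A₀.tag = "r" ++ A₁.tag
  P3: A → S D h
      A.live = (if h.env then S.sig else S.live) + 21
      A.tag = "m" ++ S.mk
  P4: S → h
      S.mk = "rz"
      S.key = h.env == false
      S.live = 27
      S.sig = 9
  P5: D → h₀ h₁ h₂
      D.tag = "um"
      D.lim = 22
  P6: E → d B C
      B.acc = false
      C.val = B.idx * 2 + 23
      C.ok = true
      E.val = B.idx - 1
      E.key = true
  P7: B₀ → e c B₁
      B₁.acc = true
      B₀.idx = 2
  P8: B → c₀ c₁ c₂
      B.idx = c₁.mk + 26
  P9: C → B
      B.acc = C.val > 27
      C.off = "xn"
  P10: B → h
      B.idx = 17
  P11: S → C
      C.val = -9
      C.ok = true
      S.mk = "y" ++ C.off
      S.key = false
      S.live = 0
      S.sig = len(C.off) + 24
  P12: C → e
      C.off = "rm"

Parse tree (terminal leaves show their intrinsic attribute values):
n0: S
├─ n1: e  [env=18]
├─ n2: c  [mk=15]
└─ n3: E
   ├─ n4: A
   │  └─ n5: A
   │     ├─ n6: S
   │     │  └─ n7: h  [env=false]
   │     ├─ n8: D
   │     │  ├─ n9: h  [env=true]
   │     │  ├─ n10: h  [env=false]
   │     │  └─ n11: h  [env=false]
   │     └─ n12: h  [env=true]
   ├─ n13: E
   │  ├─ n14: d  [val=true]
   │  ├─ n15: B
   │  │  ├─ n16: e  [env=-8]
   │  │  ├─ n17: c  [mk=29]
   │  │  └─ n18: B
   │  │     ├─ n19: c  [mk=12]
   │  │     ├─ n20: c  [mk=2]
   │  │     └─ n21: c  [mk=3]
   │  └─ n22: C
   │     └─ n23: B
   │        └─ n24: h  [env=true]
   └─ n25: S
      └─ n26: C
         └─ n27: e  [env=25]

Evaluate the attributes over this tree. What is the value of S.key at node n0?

true

1. n1.env = 18  [terminal]
2. n2.mk = 15  [terminal]
3. n4.off = true  [true]
4. n5.off = false  [A₀.off == false]
5. n7.env = false  [terminal]
6. n6.mk = "rz"  ["rz"]
7. n6.key = true  [h.env == false]
8. n6.live = 27  [27]
9. n6.sig = 9  [9]
10. n9.env = true  [terminal]
11. n10.env = false  [terminal]
12. n11.env = false  [terminal]
13. n8.tag = "um"  ["um"]
14. n8.lim = 22  [22]
15. n12.env = true  [terminal]
16. n5.live = 30  [(if h.env then S.sig else S.live) + 21]
17. n5.tag = "mrz"  ["m" ++ S.mk]
18. n4.live = -3  [A₁.live - 33]
19. n4.tag = "rmrz"  ["r" ++ A₁.tag]
20. n14.val = true  [terminal]
21. n15.acc = false  [false]
22. n16.env = -8  [terminal]
23. n17.mk = 29  [terminal]
24. n18.acc = true  [true]
25. n19.mk = 12  [terminal]
26. n20.mk = 2  [terminal]
27. n21.mk = 3  [terminal]
28. n18.idx = 28  [c₁.mk + 26]
29. n15.idx = 2  [2]
30. n22.val = 27  [B.idx * 2 + 23]
31. n22.ok = true  [true]
32. n23.acc = false  [C.val > 27]
33. n24.env = true  [terminal]
34. n23.idx = 17  [17]
35. n22.off = "xn"  ["xn"]
36. n13.val = 1  [B.idx - 1]
37. n13.key = true  [true]
38. n26.val = -9  [-9]
39. n26.ok = true  [true]
40. n27.env = 25  [terminal]
41. n26.off = "rm"  ["rm"]
42. n25.mk = "yrm"  ["y" ++ C.off]
43. n25.key = false  [false]
44. n25.live = 0  [0]
45. n25.sig = 26  [len(C.off) + 24]
46. n3.val = 29  [S.sig * 2 - 23]
47. n3.key = false  [E₁.val > 1]
48. n0.mk = "rz"  ["rz"]
49. n0.key = true  [E.val > 28]
50. n0.live = 14  [e.env * 2 - 22]
51. n0.sig = 5  [5]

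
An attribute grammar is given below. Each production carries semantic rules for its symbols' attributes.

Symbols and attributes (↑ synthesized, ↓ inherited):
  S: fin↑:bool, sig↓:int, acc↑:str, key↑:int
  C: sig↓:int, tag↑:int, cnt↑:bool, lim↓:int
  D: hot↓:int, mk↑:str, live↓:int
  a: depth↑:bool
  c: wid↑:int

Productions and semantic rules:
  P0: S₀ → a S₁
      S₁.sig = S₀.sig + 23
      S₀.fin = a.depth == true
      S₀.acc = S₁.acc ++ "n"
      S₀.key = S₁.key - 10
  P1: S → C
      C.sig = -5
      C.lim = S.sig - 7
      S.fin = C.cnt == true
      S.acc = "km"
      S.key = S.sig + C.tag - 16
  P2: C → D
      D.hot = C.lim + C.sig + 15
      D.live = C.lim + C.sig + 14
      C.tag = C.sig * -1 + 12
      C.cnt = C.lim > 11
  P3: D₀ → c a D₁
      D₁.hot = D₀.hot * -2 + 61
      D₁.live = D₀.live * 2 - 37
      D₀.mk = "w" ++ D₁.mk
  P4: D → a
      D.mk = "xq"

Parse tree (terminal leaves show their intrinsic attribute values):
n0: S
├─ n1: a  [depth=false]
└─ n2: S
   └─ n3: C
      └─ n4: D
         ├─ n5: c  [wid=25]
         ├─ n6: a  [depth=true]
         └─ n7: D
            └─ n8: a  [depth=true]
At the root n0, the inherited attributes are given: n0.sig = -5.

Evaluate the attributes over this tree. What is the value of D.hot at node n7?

19

1. n0.sig = -5  [given at root]
2. n1.depth = false  [terminal]
3. n2.sig = 18  [S₀.sig + 23]
4. n3.sig = -5  [-5]
5. n3.lim = 11  [S.sig - 7]
6. n4.hot = 21  [C.lim + C.sig + 15]
7. n4.live = 20  [C.lim + C.sig + 14]
8. n5.wid = 25  [terminal]
9. n6.depth = true  [terminal]
10. n7.hot = 19  [D₀.hot * -2 + 61]
11. n7.live = 3  [D₀.live * 2 - 37]
12. n8.depth = true  [terminal]
13. n7.mk = "xq"  ["xq"]
14. n4.mk = "wxq"  ["w" ++ D₁.mk]
15. n3.tag = 17  [C.sig * -1 + 12]
16. n3.cnt = false  [C.lim > 11]
17. n2.fin = false  [C.cnt == true]
18. n2.acc = "km"  ["km"]
19. n2.key = 19  [S.sig + C.tag - 16]
20. n0.fin = false  [a.depth == true]
21. n0.acc = "kmn"  [S₁.acc ++ "n"]
22. n0.key = 9  [S₁.key - 10]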